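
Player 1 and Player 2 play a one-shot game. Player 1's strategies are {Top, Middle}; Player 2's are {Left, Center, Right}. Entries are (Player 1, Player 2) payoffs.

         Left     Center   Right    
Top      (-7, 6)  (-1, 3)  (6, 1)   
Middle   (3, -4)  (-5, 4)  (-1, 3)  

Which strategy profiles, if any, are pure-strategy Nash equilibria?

None

A profile is a Nash equilibrium when each player is best-responding to the other.
Player 1's best responses — vs Left: Middle (payoff 3); vs Center: Top (payoff -1); vs Right: Top (payoff 6).
Player 2's best responses — vs Top: Left (payoff 6); vs Middle: Center (payoff 4).
No cell has both players best-responding. For instance, Player 1's best reply to Right is Top, but against Top Player 2 prefers Left over Right.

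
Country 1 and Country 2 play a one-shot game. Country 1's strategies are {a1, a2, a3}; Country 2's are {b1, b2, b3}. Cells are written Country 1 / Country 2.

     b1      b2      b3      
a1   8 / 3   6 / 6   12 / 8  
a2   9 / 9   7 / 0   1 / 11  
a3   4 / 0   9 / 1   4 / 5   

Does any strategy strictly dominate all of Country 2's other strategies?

b3

A strategy is strictly dominant if it gives Country 2 a strictly higher payoff than every other strategy, against every choice by the opponent.
b3 strictly dominates: vs a1: 8 > each of {3, 6}; vs a2: 11 > each of {9, 0}; vs a3: 5 > each of {0, 1}.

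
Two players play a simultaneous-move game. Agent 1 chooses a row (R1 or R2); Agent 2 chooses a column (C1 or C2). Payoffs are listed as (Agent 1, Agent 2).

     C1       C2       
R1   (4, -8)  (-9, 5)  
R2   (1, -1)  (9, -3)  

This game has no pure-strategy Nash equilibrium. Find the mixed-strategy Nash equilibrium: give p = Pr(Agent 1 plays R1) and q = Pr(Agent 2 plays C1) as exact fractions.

p = 2/15, q = 6/7

In a mixed NE each player is indifferent between their pure strategies, so the opponent's mix sets the indifference.
Agent 2 indifferent between C1 and C2: p·(-8) + (1−p)·(-1) = p·5 + (1−p)·(-3) ⟹ (-1) + (-7)p = (-3) + 8p ⟹ p = 2/15.
Agent 1 indifferent between R1 and R2: q·4 + (1−q)·(-9) = q·1 + (1−q)·9 ⟹ (-9) + 13q = 9 + (-8)q ⟹ q = 6/7.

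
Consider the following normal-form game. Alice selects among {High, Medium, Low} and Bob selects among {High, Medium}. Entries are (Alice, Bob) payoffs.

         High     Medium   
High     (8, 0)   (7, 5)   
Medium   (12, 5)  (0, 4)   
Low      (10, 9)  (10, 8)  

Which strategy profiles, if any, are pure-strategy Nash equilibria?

Find each player's best response to every opponent strategy; NE are the intersections.
Alice's best responses — vs High: Medium (payoff 12); vs Medium: Low (payoff 10).
Bob's best responses — vs High: Medium (payoff 5); vs Medium: High (payoff 5); vs Low: High (payoff 9).
The only mutual best response is (Medium, High); neither player gains by switching there.

(Medium, High)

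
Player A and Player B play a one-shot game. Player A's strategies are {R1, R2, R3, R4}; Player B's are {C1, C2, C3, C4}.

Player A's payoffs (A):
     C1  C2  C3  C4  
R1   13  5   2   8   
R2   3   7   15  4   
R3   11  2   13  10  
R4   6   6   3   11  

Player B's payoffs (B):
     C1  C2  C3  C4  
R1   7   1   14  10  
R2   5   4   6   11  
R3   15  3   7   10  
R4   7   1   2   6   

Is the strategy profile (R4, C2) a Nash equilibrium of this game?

No

Holding Player B at C2: Player A gets 6 from R4 but could get 7 by switching to R2. Player A has a profitable deviation.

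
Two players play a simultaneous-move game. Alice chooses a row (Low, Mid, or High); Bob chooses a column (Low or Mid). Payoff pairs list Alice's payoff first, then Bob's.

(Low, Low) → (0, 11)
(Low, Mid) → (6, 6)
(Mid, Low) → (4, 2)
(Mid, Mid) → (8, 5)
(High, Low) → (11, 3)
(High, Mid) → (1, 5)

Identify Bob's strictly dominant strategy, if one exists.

A strategy is strictly dominant if it gives Bob a strictly higher payoff than every other strategy, against every choice by the opponent.
Low is not dominant: against Mid, Mid gives 5 > 2.
Mid is not dominant: against Low, Low gives 11 > 6.
No single strategy is best against every opponent action.

None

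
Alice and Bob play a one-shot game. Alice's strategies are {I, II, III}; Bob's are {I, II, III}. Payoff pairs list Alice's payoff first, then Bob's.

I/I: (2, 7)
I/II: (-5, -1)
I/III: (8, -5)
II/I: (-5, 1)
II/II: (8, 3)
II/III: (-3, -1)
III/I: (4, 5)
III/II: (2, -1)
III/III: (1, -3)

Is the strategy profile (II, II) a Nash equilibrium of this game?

Yes

Holding Bob at II: Alice gets 8 from II, versus -5 from I, 2 from III. No profitable deviation for Alice.
Holding Alice at II: Bob gets 3 from II, versus 1 from I, -1 from III. No profitable deviation for Bob either.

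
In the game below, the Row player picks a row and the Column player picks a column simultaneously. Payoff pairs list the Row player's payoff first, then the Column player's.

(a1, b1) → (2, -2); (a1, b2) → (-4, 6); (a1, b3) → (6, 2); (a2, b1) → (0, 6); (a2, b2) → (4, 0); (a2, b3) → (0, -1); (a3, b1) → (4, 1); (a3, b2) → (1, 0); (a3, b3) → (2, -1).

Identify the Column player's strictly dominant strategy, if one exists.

Check whether one of the Column player's strategies beats all alternatives regardless of what the opponent does.
b1 is not dominant: against a1, b2 gives 6 > -2.
b2 is not dominant: against a2, b1 gives 6 > 0.
b3 is not dominant: against a1, b2 gives 6 > 2.
No single strategy is best against every opponent action.

No strictly dominant strategy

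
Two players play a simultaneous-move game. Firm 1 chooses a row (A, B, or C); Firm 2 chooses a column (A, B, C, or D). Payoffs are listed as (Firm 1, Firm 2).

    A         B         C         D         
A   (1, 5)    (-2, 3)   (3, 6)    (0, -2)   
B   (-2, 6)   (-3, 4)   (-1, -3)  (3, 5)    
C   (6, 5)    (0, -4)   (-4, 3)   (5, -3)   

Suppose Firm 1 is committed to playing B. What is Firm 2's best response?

With Firm 1 fixed at B, Firm 2's payoffs are: A → 6, B → 4, C → -3, D → 5.
The maximum is 6, achieved by A.

A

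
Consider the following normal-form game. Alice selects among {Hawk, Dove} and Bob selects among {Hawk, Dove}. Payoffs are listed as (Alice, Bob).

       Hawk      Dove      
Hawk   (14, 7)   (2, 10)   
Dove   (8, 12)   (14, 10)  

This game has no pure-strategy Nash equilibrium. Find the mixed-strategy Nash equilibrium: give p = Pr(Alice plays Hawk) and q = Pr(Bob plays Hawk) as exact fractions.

In a mixed NE each player is indifferent between their pure strategies, so the opponent's mix sets the indifference.
Bob indifferent between Hawk and Dove: p·7 + (1−p)·12 = p·10 + (1−p)·10 ⟹ 12 + (-5)p = 10 + 0p ⟹ p = 2/5.
Alice indifferent between Hawk and Dove: q·14 + (1−q)·2 = q·8 + (1−q)·14 ⟹ 2 + 12q = 14 + (-6)q ⟹ q = 2/3.

p = 2/5, q = 2/3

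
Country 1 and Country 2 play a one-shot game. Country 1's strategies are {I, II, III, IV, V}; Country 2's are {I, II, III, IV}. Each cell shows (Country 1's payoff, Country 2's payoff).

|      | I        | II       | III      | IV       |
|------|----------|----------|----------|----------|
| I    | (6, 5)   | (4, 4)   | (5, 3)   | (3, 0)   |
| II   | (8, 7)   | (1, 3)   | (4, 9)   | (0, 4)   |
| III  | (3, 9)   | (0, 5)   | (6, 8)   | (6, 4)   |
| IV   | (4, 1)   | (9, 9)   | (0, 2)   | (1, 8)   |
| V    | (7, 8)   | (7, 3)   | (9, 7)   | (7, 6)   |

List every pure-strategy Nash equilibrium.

Find each player's best response to every opponent strategy; NE are the intersections.
Country 1's best responses — vs I: II (payoff 8); vs II: IV (payoff 9); vs III: V (payoff 9); vs IV: V (payoff 7).
Country 2's best responses — vs I: I (payoff 5); vs II: III (payoff 9); vs III: I (payoff 9); vs IV: II (payoff 9); vs V: I (payoff 8).
The only mutual best response is (IV, II); neither player gains by switching there.

(IV, II)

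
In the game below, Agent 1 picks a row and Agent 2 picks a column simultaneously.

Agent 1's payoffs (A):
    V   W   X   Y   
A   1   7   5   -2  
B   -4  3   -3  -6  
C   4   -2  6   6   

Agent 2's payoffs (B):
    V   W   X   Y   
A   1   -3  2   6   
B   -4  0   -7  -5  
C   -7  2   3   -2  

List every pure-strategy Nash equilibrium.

(C, X)

Check mutual best responses: a cell is a NE iff neither player can gain by unilaterally deviating.
Agent 1's best responses — vs V: C (payoff 4); vs W: A (payoff 7); vs X: C (payoff 6); vs Y: C (payoff 6).
Agent 2's best responses — vs A: Y (payoff 6); vs B: W (payoff 0); vs C: X (payoff 3).
The only mutual best response is (C, X); neither player gains by switching there.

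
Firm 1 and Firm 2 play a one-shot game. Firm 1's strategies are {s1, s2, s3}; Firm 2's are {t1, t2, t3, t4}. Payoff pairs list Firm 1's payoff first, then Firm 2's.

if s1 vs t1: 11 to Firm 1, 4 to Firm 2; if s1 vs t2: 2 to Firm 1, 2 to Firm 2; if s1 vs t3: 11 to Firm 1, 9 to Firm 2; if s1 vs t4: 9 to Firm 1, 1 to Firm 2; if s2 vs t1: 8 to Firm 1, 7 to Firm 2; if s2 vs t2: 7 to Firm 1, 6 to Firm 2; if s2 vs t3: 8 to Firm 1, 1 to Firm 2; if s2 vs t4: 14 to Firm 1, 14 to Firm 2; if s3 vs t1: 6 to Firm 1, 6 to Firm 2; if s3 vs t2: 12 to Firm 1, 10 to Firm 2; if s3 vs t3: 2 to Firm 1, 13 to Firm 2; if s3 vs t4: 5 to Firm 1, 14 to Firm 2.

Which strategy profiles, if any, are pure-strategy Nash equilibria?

Check mutual best responses: a cell is a NE iff neither player can gain by unilaterally deviating.
Firm 1's best responses — vs t1: s1 (payoff 11); vs t2: s3 (payoff 12); vs t3: s1 (payoff 11); vs t4: s2 (payoff 14).
Firm 2's best responses — vs s1: t3 (payoff 9); vs s2: t4 (payoff 14); vs s3: t4 (payoff 14).
Mutual best responses occur at (s1, t3) and (s2, t4); at each, neither player gains by switching.

(s1, t3) and (s2, t4)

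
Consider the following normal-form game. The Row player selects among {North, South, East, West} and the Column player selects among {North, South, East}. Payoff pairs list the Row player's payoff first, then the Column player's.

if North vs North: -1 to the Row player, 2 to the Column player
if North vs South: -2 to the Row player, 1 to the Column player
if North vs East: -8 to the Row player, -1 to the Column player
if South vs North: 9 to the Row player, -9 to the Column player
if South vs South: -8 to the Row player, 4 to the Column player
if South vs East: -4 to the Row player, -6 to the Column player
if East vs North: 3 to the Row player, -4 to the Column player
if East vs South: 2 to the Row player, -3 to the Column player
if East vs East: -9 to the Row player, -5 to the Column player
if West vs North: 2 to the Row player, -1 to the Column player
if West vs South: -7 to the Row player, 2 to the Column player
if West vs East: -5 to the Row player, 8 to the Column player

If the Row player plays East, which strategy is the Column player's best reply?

With the Row player fixed at East, the Column player's payoffs are: North → -4, South → -3, East → -5.
The maximum is -3, achieved by South.

South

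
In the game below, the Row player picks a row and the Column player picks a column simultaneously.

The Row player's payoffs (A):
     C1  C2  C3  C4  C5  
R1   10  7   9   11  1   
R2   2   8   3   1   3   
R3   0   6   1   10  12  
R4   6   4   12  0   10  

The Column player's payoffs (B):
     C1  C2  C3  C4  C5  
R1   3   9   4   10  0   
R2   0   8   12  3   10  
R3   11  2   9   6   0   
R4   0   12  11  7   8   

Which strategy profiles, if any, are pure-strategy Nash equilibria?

Check mutual best responses: a cell is a NE iff neither player can gain by unilaterally deviating.
The Row player's best responses — vs C1: R1 (payoff 10); vs C2: R2 (payoff 8); vs C3: R4 (payoff 12); vs C4: R1 (payoff 11); vs C5: R3 (payoff 12).
The Column player's best responses — vs R1: C4 (payoff 10); vs R2: C3 (payoff 12); vs R3: C1 (payoff 11); vs R4: C2 (payoff 12).
The only mutual best response is (R1, C4); neither player gains by switching there.

(R1, C4)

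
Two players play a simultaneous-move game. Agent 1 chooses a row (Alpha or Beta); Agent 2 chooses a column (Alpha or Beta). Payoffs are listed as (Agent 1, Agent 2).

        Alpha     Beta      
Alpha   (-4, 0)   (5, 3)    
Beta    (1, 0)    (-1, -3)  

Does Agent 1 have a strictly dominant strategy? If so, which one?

None

Check whether one of Agent 1's strategies beats all alternatives regardless of what the opponent does.
Alpha is not dominant: against Alpha, Beta gives 1 > -4.
Beta is not dominant: against Beta, Alpha gives 5 > -1.
No single strategy is best against every opponent action.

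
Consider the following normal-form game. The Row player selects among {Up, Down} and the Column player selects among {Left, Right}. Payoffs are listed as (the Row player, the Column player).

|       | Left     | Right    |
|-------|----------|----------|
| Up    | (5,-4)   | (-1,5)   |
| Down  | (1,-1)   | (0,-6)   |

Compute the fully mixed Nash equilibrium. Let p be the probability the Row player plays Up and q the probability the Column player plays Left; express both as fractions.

Each player's mixing probability is pinned down by making the *other* player indifferent.
The Column player indifferent between Left and Right: p·(-4) + (1−p)·(-1) = p·5 + (1−p)·(-6) ⟹ (-1) + (-3)p = (-6) + 11p ⟹ p = 5/14.
The Row player indifferent between Up and Down: q·5 + (1−q)·(-1) = q·1 + (1−q)·0 ⟹ (-1) + 6q = 0 + 1q ⟹ q = 1/5.

p = 5/14, q = 1/5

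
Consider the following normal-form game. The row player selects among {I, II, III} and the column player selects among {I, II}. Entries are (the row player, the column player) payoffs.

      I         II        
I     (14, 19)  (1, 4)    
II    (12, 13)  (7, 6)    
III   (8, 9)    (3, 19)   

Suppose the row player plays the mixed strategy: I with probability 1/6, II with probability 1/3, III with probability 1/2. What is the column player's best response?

The column player's best reply maximizes expected payoff against the mix.
I: (1/6)·19 + (1/3)·13 + (1/2)·9 = 12
II: (1/6)·4 + (1/3)·6 + (1/2)·19 = 73/6
Highest expected payoff is 73/6, from II.

II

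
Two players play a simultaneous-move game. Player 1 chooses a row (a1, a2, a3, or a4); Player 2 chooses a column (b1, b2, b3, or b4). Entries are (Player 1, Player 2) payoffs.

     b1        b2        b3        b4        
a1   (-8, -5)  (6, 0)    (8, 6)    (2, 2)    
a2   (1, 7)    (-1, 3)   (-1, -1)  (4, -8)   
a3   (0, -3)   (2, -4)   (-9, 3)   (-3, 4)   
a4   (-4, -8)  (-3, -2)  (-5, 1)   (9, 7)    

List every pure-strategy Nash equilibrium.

A profile is a Nash equilibrium when each player is best-responding to the other.
Player 1's best responses — vs b1: a2 (payoff 1); vs b2: a1 (payoff 6); vs b3: a1 (payoff 8); vs b4: a4 (payoff 9).
Player 2's best responses — vs a1: b3 (payoff 6); vs a2: b1 (payoff 7); vs a3: b4 (payoff 4); vs a4: b4 (payoff 7).
Mutual best responses occur at (a1, b3), (a2, b1), and (a4, b4); at each, neither player gains by switching.

(a1, b3), (a2, b1), and (a4, b4)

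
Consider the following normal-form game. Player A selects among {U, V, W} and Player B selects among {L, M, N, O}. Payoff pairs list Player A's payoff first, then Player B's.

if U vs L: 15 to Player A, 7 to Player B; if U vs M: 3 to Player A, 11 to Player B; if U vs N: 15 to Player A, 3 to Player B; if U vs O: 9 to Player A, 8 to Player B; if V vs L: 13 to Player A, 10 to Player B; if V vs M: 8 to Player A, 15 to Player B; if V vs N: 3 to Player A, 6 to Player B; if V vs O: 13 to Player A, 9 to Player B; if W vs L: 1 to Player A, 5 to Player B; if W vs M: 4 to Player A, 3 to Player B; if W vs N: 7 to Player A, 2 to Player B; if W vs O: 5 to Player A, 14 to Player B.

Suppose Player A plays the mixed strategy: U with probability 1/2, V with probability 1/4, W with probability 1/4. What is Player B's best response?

M

Player B's best reply maximizes expected payoff against the mix.
L: (1/2)·7 + (1/4)·10 + (1/4)·5 = 29/4
M: (1/2)·11 + (1/4)·15 + (1/4)·3 = 10
N: (1/2)·3 + (1/4)·6 + (1/4)·2 = 7/2
O: (1/2)·8 + (1/4)·9 + (1/4)·14 = 39/4
Highest expected payoff is 10, from M.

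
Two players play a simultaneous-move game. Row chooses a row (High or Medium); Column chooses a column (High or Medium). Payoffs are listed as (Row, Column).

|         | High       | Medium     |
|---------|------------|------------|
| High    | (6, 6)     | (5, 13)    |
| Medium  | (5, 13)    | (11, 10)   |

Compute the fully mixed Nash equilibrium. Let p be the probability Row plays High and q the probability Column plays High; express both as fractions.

In a mixed NE each player is indifferent between their pure strategies, so the opponent's mix sets the indifference.
Column indifferent between High and Medium: p·6 + (1−p)·13 = p·13 + (1−p)·10 ⟹ 13 + (-7)p = 10 + 3p ⟹ p = 3/10.
Row indifferent between High and Medium: q·6 + (1−q)·5 = q·5 + (1−q)·11 ⟹ 5 + 1q = 11 + (-6)q ⟹ q = 6/7.

p = 3/10, q = 6/7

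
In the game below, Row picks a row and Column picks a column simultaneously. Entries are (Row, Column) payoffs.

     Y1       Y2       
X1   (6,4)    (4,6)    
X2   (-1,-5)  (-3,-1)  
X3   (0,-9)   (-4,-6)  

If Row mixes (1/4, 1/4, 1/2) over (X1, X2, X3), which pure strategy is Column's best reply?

Compute Column's expected payoff from each pure strategy against the given mix.
Y1: (1/4)·4 + (1/4)·(-5) + (1/2)·(-9) = -19/4
Y2: (1/4)·6 + (1/4)·(-1) + (1/2)·(-6) = -7/4
Highest expected payoff is -7/4, from Y2.

Y2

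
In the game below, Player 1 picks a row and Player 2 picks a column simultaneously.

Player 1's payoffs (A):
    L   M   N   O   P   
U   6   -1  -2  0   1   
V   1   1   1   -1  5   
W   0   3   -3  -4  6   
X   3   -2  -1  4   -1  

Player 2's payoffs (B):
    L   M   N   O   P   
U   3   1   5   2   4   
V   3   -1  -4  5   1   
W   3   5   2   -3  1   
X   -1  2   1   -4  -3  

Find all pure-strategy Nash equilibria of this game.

Check mutual best responses: a cell is a NE iff neither player can gain by unilaterally deviating.
Player 1's best responses — vs L: U (payoff 6); vs M: W (payoff 3); vs N: V (payoff 1); vs O: X (payoff 4); vs P: W (payoff 6).
Player 2's best responses — vs U: N (payoff 5); vs V: O (payoff 5); vs W: M (payoff 5); vs X: M (payoff 2).
The only mutual best response is (W, M); neither player gains by switching there.

(W, M)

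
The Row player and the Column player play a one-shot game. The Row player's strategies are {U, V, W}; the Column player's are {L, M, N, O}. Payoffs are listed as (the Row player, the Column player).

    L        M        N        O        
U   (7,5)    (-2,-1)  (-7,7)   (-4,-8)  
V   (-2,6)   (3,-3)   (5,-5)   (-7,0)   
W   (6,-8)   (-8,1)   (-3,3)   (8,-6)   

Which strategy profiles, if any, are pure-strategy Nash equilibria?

A profile is a Nash equilibrium when each player is best-responding to the other.
The Row player's best responses — vs L: U (payoff 7); vs M: V (payoff 3); vs N: V (payoff 5); vs O: W (payoff 8).
The Column player's best responses — vs U: N (payoff 7); vs V: L (payoff 6); vs W: N (payoff 3).
No cell has both players best-responding. For instance, the Row player's best reply to L is U, but against U the Column player prefers N over L.

No pure-strategy Nash equilibrium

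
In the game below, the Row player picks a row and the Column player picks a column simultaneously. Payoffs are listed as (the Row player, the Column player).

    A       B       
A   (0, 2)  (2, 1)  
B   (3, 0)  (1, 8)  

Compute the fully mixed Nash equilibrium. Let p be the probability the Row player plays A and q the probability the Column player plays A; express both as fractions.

In a mixed NE each player is indifferent between their pure strategies, so the opponent's mix sets the indifference.
The Column player indifferent between A and B: p·2 + (1−p)·0 = p·1 + (1−p)·8 ⟹ 0 + 2p = 8 + (-7)p ⟹ p = 8/9.
The Row player indifferent between A and B: q·0 + (1−q)·2 = q·3 + (1−q)·1 ⟹ 2 + (-2)q = 1 + 2q ⟹ q = 1/4.

p = 8/9, q = 1/4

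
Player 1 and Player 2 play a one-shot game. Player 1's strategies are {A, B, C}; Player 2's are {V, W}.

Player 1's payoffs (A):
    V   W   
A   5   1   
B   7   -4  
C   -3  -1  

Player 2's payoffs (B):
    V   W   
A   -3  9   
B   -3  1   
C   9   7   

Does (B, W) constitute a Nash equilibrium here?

No

Holding Player 2 at W: Player 1 gets -4 from B but could get 1 by switching to A. Player 1 has a profitable deviation.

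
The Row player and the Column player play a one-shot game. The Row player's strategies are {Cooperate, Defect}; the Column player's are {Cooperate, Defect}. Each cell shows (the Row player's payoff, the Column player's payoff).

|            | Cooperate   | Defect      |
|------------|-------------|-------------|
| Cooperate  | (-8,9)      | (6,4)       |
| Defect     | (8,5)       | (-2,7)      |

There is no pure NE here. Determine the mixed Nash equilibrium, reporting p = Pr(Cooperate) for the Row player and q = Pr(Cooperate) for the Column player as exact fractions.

p = 2/7, q = 1/3

Each player's mixing probability is pinned down by making the *other* player indifferent.
The Column player indifferent between Cooperate and Defect: p·9 + (1−p)·5 = p·4 + (1−p)·7 ⟹ 5 + 4p = 7 + (-3)p ⟹ p = 2/7.
The Row player indifferent between Cooperate and Defect: q·(-8) + (1−q)·6 = q·8 + (1−q)·(-2) ⟹ 6 + (-14)q = (-2) + 10q ⟹ q = 1/3.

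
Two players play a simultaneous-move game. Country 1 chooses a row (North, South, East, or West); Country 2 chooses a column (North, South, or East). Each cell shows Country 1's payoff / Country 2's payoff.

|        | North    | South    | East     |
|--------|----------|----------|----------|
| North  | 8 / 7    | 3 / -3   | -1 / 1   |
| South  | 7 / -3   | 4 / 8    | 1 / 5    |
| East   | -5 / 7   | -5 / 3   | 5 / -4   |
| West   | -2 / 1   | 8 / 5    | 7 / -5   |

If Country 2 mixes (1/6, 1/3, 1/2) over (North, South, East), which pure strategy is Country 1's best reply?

West

Country 1's best reply maximizes expected payoff against the mix.
North: (1/6)·8 + (1/3)·3 + (1/2)·(-1) = 11/6
South: (1/6)·7 + (1/3)·4 + (1/2)·1 = 3
East: (1/6)·(-5) + (1/3)·(-5) + (1/2)·5 = 0
West: (1/6)·(-2) + (1/3)·8 + (1/2)·7 = 35/6
Highest expected payoff is 35/6, from West.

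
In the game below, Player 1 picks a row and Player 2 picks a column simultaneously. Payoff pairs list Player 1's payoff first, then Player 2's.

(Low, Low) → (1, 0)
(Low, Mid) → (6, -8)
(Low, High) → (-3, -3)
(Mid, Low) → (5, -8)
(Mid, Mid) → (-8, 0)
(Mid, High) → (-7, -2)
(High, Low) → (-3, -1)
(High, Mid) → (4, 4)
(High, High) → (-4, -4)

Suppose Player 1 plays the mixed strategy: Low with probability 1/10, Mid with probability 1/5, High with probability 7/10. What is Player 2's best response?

Player 2's best reply maximizes expected payoff against the mix.
Low: (1/10)·0 + (1/5)·(-8) + (7/10)·(-1) = -23/10
Mid: (1/10)·(-8) + (1/5)·0 + (7/10)·4 = 2
High: (1/10)·(-3) + (1/5)·(-2) + (7/10)·(-4) = -7/2
Highest expected payoff is 2, from Mid.

Mid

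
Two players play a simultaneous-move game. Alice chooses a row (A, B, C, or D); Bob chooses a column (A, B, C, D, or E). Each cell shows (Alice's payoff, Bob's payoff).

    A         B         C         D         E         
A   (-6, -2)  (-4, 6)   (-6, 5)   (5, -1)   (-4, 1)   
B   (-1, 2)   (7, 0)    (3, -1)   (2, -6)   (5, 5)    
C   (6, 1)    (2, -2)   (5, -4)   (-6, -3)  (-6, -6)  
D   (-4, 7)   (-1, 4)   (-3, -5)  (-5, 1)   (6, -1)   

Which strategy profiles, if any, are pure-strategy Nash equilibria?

Find each player's best response to every opponent strategy; NE are the intersections.
Alice's best responses — vs A: C (payoff 6); vs B: B (payoff 7); vs C: C (payoff 5); vs D: A (payoff 5); vs E: D (payoff 6).
Bob's best responses — vs A: B (payoff 6); vs B: E (payoff 5); vs C: A (payoff 1); vs D: A (payoff 7).
The only mutual best response is (C, A); neither player gains by switching there.

(C, A)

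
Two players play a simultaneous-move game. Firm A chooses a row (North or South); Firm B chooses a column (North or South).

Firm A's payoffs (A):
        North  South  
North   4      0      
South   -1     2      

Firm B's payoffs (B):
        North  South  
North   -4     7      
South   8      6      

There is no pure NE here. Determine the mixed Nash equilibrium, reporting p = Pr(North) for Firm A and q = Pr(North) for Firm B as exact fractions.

Each player's mixing probability is pinned down by making the *other* player indifferent.
Firm B indifferent between North and South: p·(-4) + (1−p)·8 = p·7 + (1−p)·6 ⟹ 8 + (-12)p = 6 + 1p ⟹ p = 2/13.
Firm A indifferent between North and South: q·4 + (1−q)·0 = q·(-1) + (1−q)·2 ⟹ 0 + 4q = 2 + (-3)q ⟹ q = 2/7.

p = 2/13, q = 2/7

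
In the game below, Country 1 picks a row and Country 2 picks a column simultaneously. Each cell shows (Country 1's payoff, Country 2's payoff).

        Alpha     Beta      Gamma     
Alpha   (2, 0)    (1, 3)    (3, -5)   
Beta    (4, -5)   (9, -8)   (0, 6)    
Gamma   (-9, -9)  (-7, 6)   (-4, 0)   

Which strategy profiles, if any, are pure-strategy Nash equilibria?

Check mutual best responses: a cell is a NE iff neither player can gain by unilaterally deviating.
Country 1's best responses — vs Alpha: Beta (payoff 4); vs Beta: Beta (payoff 9); vs Gamma: Alpha (payoff 3).
Country 2's best responses — vs Alpha: Beta (payoff 3); vs Beta: Gamma (payoff 6); vs Gamma: Beta (payoff 6).
No cell has both players best-responding. For instance, Country 1's best reply to Beta is Beta, but against Beta Country 2 prefers Gamma over Beta.

No pure-strategy Nash equilibrium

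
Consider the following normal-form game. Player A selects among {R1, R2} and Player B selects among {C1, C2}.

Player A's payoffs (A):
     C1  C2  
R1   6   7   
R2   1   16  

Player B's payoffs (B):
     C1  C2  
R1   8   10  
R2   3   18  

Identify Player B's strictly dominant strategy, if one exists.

A strategy is strictly dominant if it gives Player B a strictly higher payoff than every other strategy, against every choice by the opponent.
C2 strictly dominates: vs R1: 10 > 8; vs R2: 18 > 3.

C2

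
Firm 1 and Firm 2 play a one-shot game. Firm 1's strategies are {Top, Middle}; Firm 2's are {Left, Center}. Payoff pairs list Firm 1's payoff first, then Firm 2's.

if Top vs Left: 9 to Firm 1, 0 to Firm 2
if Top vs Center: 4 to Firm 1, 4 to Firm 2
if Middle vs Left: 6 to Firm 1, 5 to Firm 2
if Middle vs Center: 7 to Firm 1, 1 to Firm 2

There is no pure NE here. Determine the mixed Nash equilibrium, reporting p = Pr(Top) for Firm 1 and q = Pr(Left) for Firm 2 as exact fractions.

p = 1/2, q = 1/2

In a mixed NE each player is indifferent between their pure strategies, so the opponent's mix sets the indifference.
Firm 2 indifferent between Left and Center: p·0 + (1−p)·5 = p·4 + (1−p)·1 ⟹ 5 + (-5)p = 1 + 3p ⟹ p = 1/2.
Firm 1 indifferent between Top and Middle: q·9 + (1−q)·4 = q·6 + (1−q)·7 ⟹ 4 + 5q = 7 + (-1)q ⟹ q = 1/2.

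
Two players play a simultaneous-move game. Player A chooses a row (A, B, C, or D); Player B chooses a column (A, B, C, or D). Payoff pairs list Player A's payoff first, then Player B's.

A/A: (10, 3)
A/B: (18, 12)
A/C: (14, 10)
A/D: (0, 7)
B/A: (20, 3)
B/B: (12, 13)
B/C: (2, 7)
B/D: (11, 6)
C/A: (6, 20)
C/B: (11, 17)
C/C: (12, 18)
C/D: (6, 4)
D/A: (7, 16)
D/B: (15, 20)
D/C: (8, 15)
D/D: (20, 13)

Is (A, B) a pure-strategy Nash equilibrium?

Holding Player B at B: Player A gets 18 from A, versus 12 from B, 11 from C, 15 from D. No profitable deviation for Player A.
Holding Player A at A: Player B gets 12 from B, versus 3 from A, 10 from C, 7 from D. No profitable deviation for Player B either.

Yes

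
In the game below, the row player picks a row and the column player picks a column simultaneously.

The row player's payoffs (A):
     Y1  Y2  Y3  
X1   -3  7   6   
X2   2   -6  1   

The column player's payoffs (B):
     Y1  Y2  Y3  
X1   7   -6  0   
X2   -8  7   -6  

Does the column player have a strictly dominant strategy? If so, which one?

None

Check whether one of the column player's strategies beats all alternatives regardless of what the opponent does.
Y1 is not dominant: against X2, Y2 gives 7 > -8.
Y2 is not dominant: against X1, Y1 gives 7 > -6.
Y3 is not dominant: against X1, Y1 gives 7 > 0.
No single strategy is best against every opponent action.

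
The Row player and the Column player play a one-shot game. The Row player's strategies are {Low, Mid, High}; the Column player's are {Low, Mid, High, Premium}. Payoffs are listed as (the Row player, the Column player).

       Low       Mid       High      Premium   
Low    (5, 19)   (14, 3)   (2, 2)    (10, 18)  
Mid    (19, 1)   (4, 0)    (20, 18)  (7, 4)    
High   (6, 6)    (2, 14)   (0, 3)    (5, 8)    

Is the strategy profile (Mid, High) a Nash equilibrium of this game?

Holding the Column player at High: the Row player gets 20 from Mid, versus 2 from Low, 0 from High. No profitable deviation for the Row player.
Holding the Row player at Mid: the Column player gets 18 from High, versus 1 from Low, 0 from Mid, 4 from Premium. No profitable deviation for the Column player either.

Yes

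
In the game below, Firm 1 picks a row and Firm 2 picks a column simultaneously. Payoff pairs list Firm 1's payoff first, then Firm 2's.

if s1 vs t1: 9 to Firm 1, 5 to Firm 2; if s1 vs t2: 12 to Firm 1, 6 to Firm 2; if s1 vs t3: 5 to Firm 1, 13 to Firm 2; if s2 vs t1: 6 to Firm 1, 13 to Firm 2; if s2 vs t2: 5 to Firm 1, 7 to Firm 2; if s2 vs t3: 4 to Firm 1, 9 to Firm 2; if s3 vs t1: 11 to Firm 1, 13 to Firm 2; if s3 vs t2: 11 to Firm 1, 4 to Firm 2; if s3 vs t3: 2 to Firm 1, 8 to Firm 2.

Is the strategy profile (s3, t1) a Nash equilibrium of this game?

Holding Firm 2 at t1: Firm 1 gets 11 from s3, versus 9 from s1, 6 from s2. No profitable deviation for Firm 1.
Holding Firm 1 at s3: Firm 2 gets 13 from t1, versus 4 from t2, 8 from t3. No profitable deviation for Firm 2 either.

Yes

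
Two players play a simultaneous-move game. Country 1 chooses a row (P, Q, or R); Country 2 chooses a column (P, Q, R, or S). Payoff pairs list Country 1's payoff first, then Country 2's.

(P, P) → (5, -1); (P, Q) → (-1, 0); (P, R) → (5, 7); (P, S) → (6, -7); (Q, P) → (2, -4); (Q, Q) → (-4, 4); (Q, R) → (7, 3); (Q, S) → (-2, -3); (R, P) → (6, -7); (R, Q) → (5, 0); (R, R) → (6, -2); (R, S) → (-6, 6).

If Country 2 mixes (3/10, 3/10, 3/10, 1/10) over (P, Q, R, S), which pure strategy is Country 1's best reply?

R

Country 1's best reply maximizes expected payoff against the mix.
P: (3/10)·5 + (3/10)·(-1) + (3/10)·5 + (1/10)·6 = 33/10
Q: (3/10)·2 + (3/10)·(-4) + (3/10)·7 + (1/10)·(-2) = 13/10
R: (3/10)·6 + (3/10)·5 + (3/10)·6 + (1/10)·(-6) = 9/2
Highest expected payoff is 9/2, from R.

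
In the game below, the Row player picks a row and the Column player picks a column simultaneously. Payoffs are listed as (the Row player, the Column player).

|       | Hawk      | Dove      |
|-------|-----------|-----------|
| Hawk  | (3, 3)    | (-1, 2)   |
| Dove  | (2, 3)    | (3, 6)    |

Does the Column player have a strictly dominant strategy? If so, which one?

None

Check whether one of the Column player's strategies beats all alternatives regardless of what the opponent does.
Hawk is not dominant: against Dove, Dove gives 6 > 3.
Dove is not dominant: against Hawk, Hawk gives 3 > 2.
No single strategy is best against every opponent action.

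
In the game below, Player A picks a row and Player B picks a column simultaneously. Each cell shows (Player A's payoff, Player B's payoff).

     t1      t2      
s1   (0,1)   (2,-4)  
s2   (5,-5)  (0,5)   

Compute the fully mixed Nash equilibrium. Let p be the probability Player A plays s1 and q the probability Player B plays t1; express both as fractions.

Each player's mixing probability is pinned down by making the *other* player indifferent.
Player B indifferent between t1 and t2: p·1 + (1−p)·(-5) = p·(-4) + (1−p)·5 ⟹ (-5) + 6p = 5 + (-9)p ⟹ p = 2/3.
Player A indifferent between s1 and s2: q·0 + (1−q)·2 = q·5 + (1−q)·0 ⟹ 2 + (-2)q = 0 + 5q ⟹ q = 2/7.

p = 2/3, q = 2/7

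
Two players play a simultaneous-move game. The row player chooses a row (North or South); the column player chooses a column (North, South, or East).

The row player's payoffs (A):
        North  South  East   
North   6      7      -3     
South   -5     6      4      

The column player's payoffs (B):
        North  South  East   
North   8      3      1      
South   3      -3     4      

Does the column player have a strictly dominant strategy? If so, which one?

None

Check whether one of the column player's strategies beats all alternatives regardless of what the opponent does.
North is not dominant: against South, East gives 4 > 3.
South is not dominant: against North, North gives 8 > 3.
East is not dominant: against North, North gives 8 > 1.
No single strategy is best against every opponent action.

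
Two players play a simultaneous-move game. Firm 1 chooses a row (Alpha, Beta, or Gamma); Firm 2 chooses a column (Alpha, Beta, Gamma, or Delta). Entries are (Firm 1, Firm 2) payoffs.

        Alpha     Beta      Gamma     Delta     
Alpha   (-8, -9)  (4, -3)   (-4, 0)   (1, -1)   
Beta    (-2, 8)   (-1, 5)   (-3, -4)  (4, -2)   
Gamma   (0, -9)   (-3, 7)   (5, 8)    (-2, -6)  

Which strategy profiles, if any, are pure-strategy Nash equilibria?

(Gamma, Gamma)

Check mutual best responses: a cell is a NE iff neither player can gain by unilaterally deviating.
Firm 1's best responses — vs Alpha: Gamma (payoff 0); vs Beta: Alpha (payoff 4); vs Gamma: Gamma (payoff 5); vs Delta: Beta (payoff 4).
Firm 2's best responses — vs Alpha: Gamma (payoff 0); vs Beta: Alpha (payoff 8); vs Gamma: Gamma (payoff 8).
The only mutual best response is (Gamma, Gamma); neither player gains by switching there.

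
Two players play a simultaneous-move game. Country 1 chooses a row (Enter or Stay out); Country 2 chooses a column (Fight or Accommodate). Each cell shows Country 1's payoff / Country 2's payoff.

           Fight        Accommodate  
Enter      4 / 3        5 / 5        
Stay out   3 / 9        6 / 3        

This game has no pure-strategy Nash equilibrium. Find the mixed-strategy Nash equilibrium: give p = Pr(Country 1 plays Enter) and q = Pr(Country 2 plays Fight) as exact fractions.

In a mixed NE each player is indifferent between their pure strategies, so the opponent's mix sets the indifference.
Country 2 indifferent between Fight and Accommodate: p·3 + (1−p)·9 = p·5 + (1−p)·3 ⟹ 9 + (-6)p = 3 + 2p ⟹ p = 3/4.
Country 1 indifferent between Enter and Stay out: q·4 + (1−q)·5 = q·3 + (1−q)·6 ⟹ 5 + (-1)q = 6 + (-3)q ⟹ q = 1/2.

p = 3/4, q = 1/2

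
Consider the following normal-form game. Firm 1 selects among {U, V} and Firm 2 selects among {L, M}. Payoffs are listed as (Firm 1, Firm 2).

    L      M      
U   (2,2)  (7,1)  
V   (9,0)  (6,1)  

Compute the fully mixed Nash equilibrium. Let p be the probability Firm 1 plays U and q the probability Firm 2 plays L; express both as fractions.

In a mixed NE each player is indifferent between their pure strategies, so the opponent's mix sets the indifference.
Firm 2 indifferent between L and M: p·2 + (1−p)·0 = p·1 + (1−p)·1 ⟹ 0 + 2p = 1 + 0p ⟹ p = 1/2.
Firm 1 indifferent between U and V: q·2 + (1−q)·7 = q·9 + (1−q)·6 ⟹ 7 + (-5)q = 6 + 3q ⟹ q = 1/8.

p = 1/2, q = 1/8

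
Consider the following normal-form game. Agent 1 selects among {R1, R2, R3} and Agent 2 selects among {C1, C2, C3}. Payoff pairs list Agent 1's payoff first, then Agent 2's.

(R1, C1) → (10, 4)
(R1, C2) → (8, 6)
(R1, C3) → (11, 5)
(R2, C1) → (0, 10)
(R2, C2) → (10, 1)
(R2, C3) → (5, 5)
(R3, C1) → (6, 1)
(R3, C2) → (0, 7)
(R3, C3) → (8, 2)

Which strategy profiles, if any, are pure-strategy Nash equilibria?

A profile is a Nash equilibrium when each player is best-responding to the other.
Agent 1's best responses — vs C1: R1 (payoff 10); vs C2: R2 (payoff 10); vs C3: R1 (payoff 11).
Agent 2's best responses — vs R1: C2 (payoff 6); vs R2: C1 (payoff 10); vs R3: C2 (payoff 7).
No cell has both players best-responding. For instance, Agent 1's best reply to C1 is R1, but against R1 Agent 2 prefers C2 over C1.

None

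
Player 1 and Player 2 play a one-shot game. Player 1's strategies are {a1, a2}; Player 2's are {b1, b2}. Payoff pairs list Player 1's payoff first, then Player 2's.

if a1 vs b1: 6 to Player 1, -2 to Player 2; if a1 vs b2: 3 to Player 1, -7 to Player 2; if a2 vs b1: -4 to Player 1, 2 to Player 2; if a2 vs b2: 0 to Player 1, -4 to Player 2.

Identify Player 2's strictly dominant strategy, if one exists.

b1

Check whether one of Player 2's strategies beats all alternatives regardless of what the opponent does.
b1 strictly dominates: vs a1: -2 > -7; vs a2: 2 > -4.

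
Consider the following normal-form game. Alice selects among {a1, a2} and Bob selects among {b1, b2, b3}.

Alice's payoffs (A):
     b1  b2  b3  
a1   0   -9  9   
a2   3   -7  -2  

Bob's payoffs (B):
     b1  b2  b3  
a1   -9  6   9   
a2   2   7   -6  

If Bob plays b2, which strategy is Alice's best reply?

With Bob fixed at b2, Alice's payoffs are: a1 → -9, a2 → -7.
The maximum is -7, achieved by a2.

a2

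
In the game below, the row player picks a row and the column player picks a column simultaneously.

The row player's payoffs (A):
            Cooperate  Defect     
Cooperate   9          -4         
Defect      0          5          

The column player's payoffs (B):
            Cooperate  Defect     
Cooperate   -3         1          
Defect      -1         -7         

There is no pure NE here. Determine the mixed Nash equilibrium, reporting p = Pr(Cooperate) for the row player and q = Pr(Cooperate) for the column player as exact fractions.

Each player's mixing probability is pinned down by making the *other* player indifferent.
The column player indifferent between Cooperate and Defect: p·(-3) + (1−p)·(-1) = p·1 + (1−p)·(-7) ⟹ (-1) + (-2)p = (-7) + 8p ⟹ p = 3/5.
The row player indifferent between Cooperate and Defect: q·9 + (1−q)·(-4) = q·0 + (1−q)·5 ⟹ (-4) + 13q = 5 + (-5)q ⟹ q = 1/2.

p = 3/5, q = 1/2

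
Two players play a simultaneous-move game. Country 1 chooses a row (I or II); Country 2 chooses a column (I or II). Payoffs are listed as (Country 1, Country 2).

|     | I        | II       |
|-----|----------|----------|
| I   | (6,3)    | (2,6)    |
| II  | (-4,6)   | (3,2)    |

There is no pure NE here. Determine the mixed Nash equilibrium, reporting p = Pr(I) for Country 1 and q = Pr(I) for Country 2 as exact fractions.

In a mixed NE each player is indifferent between their pure strategies, so the opponent's mix sets the indifference.
Country 2 indifferent between I and II: p·3 + (1−p)·6 = p·6 + (1−p)·2 ⟹ 6 + (-3)p = 2 + 4p ⟹ p = 4/7.
Country 1 indifferent between I and II: q·6 + (1−q)·2 = q·(-4) + (1−q)·3 ⟹ 2 + 4q = 3 + (-7)q ⟹ q = 1/11.

p = 4/7, q = 1/11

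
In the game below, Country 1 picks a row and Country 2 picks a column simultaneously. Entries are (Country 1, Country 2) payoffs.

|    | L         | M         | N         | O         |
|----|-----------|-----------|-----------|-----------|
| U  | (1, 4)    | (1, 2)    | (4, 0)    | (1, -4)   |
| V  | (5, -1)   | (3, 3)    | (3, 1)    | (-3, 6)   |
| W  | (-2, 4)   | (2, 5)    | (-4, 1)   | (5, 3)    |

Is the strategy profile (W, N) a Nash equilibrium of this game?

Holding Country 2 at N: Country 1 gets -4 from W but could get 4 by switching to U. Country 1 has a profitable deviation.

No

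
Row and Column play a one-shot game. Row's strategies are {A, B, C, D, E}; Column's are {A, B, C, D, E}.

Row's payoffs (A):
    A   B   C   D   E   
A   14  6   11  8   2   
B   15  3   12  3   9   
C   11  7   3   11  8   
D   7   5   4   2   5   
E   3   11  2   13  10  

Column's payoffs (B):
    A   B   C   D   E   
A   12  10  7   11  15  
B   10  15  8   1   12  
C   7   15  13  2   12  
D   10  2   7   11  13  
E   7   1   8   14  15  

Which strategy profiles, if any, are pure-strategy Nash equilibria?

Find each player's best response to every opponent strategy; NE are the intersections.
Row's best responses — vs A: B (payoff 15); vs B: E (payoff 11); vs C: B (payoff 12); vs D: E (payoff 13); vs E: E (payoff 10).
Column's best responses — vs A: E (payoff 15); vs B: B (payoff 15); vs C: B (payoff 15); vs D: E (payoff 13); vs E: E (payoff 15).
The only mutual best response is (E, E); neither player gains by switching there.

(E, E)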